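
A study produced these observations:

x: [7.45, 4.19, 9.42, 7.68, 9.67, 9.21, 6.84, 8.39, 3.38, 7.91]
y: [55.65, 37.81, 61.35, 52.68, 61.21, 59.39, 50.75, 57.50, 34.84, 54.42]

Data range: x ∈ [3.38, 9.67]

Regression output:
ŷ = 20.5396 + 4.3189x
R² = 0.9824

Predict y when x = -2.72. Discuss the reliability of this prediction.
ŷ = 8.7922, but this is extrapolation (below the data range [3.38, 9.67]) and may be unreliable.

Prediction calculation:
ŷ = 20.5396 + 4.3189 × (-2.72)
ŷ = 8.7922

Reliability:
- Data range: x ∈ [3.38, 9.67]
- Prediction point: x = -2.72 is 6.10 units below the observed range → this is EXTRAPOLATION, not interpolation

Why that matters here:
- The standard error of prediction grows with (x − x̄)², and x = -2.72 is far from x̄ = 7.41
- R² describes fit only over the sampled x values; it says nothing about behaviour beyond them
- Real relationships often flatten, saturate, or turn nonlinear at extremes

A defensible statement: 'if the linear trend continued to x = -2.72, y would be about 8.7922' — the premise is untested.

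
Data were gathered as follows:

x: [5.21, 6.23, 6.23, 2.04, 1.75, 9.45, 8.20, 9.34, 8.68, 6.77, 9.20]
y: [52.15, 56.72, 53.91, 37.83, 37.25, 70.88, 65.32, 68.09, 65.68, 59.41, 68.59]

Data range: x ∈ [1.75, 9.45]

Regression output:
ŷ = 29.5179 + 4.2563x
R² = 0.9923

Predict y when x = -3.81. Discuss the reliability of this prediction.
ŷ = 13.3014, but this is extrapolation (below the data range [1.75, 9.45]) and may be unreliable.

Prediction calculation:
ŷ = 29.5179 + 4.2563 × (-3.81)
ŷ = 13.3014

Reliability:
- Data range: x ∈ [1.75, 9.45]
- Prediction point: x = -3.81 is 5.56 units below the observed range → this is EXTRAPOLATION, not interpolation

Why that matters here:
- The standard error of prediction grows with (x − x̄)², and x = -3.81 is far from x̄ = 6.65
- The linear relationship may not hold outside the observed range

Report the number if required, but flag clearly that it is an extrapolation.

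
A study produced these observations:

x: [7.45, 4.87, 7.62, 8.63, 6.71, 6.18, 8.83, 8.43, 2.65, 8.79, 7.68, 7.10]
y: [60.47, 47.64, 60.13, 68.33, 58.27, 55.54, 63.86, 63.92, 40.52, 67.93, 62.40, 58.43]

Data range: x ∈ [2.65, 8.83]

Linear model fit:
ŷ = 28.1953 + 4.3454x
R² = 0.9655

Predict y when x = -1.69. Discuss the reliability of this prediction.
ŷ = 20.8516 (extrapolation — x = -1.69 lies outside [2.65, 8.83], so reliability is low).

Prediction calculation:
ŷ = 28.1953 + 4.3454 × (-1.69)
ŷ = 20.8516

Reliability:
- Data range: x ∈ [2.65, 8.83]
- Prediction point: x = -1.69 is 4.34 units below the observed range → this is EXTRAPOLATION, not interpolation

Why that matters here:
- There are no observations near this x to validate the fitted line there
- The standard error of prediction grows with (x − x̄)², and x = -1.69 is far from x̄ = 7.08
- The linear relationship may not hold outside the observed range

The R² = 0.9655 only validates the fit within [2.65, 8.83]; treat ŷ = 20.8516 with caution.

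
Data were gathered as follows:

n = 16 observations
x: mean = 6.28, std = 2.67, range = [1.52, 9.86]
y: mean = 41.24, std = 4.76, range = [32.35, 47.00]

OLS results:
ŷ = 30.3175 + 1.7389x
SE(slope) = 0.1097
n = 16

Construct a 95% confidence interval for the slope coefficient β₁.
The 95% CI for β₁ is (1.5036, 1.9742)

Confidence interval for the slope:

The 95% CI for β₁ is: β̂₁ ± t*(α/2, n-2) × SE(β̂₁)

Step 1: Find critical t-value
- Confidence level = 0.95
- Degrees of freedom = n - 2 = 16 - 2 = 14
- t*(α/2, 14) = 2.1448

Step 2: Calculate margin of error
Margin = 2.1448 × 0.1097 = 0.2353

Step 3: Construct interval
CI = 1.7389 ± 0.2353
CI = (1.5036, 1.9742)

Interpretation: intervals built this way capture the true β₁ in 95% of repeated samples; here the plausible range for the per-unit effect of x on y is 1.5036 to 1.9742.
Both endpoints are positive, so the data support a genuinely positive slope at this confidence level.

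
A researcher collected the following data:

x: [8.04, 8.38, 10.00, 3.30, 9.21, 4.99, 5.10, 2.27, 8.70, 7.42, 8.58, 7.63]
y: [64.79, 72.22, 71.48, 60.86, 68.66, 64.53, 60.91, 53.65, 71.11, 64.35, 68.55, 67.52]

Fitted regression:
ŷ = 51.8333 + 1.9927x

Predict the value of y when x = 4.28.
ŷ = 60.3621

To predict y for x = 4.28, substitute into the regression equation:

ŷ = 51.8333 + 1.9927 × 4.28
ŷ = 51.8333 + 8.5288
ŷ = 60.3621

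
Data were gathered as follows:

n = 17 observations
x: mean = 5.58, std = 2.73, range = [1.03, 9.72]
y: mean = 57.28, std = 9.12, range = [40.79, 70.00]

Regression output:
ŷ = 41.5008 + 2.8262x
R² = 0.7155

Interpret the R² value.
About 71.55% of the variability in y is accounted for by the regression on x (R² = 0.7155) — a strong linear fit.

R² (coefficient of determination) measures the proportion of variance in y explained by the regression model.

Here R² = 0.7155:
- Explained: 71.55% of the variation in y
- Unexplained (residual): 100% − 71.55% = 28.45%
- Rule of thumb (below 0.3 weak; 0.3 to below 0.7 moderate; 0.7 and above strong) → strong

Calculation: R² = 1 − (SS_res / SS_tot), where SS_res is the sum of squared residuals and SS_tot the total sum of squares.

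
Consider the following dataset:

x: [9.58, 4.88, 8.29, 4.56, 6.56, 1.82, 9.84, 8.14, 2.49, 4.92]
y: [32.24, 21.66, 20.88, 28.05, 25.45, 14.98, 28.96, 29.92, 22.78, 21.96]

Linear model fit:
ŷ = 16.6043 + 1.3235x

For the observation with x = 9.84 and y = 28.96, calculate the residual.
Residual = -0.6675

The residual is the difference between the actual value and the predicted value:

Residual = y - ŷ

Step 1: Calculate predicted value
ŷ = 16.6043 + 1.3235 × 9.84
ŷ = 29.6275

Step 2: Calculate residual
Residual = 28.96 - 29.6275
Residual = -0.6675

Interpretation: the model overestimates the actual value by 0.6675 at this point (negative residual → observation lies below the fitted line).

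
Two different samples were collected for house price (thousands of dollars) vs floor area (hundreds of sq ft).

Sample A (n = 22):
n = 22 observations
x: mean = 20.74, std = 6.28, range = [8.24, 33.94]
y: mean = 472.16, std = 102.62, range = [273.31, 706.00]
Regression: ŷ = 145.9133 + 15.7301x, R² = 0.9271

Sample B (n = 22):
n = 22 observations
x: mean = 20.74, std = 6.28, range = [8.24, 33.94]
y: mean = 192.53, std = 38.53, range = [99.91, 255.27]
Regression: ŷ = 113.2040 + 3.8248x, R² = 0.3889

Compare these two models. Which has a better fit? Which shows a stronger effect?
Model A has the better fit (R² = 0.9271 vs 0.3889). Model A shows the stronger effect (|β₁| = 15.7301 vs 3.8248).

Model Comparison:

Fit — compare R²:
- Model A: R² = 0.9271 → 92.71% of variance in house price explained
- Model B: R² = 0.3889 → 38.89% of variance in house price explained
- 0.9271 > 0.3889 → Model A has the better fit

Strength of effect — compare |β₁|:
- Model A: β₁ = 15.7301 → predicted house price rises 15.7301 thousand dollars per additional hundred sq ft of floor area
- Model B: β₁ = 3.8248 → predicted house price rises 3.8248 thousand dollars per additional hundred sq ft of floor area
- |15.7301| > |3.8248| → Model A shows the stronger marginal effect

Note: The two samples could reflect different populations, time periods, or measurement quality.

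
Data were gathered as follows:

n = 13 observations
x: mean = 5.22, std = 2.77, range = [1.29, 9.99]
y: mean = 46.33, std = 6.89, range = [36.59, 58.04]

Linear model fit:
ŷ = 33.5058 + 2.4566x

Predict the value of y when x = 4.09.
ŷ = 43.5533

Plug x = 4.09 into the fitted line:

ŷ = 33.5058 + 2.4566 × 4.09
ŷ = 33.5058 + 10.0475
ŷ = 43.5533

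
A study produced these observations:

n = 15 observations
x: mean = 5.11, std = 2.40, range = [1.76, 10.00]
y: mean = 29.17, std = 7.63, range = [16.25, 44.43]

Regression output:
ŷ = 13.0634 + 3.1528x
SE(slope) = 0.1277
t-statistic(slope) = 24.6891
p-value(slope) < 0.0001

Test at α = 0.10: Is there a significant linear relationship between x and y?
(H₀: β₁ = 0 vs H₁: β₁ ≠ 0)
p-value < 0.0001 < α = 0.10, so we reject H₀. The relationship is significant.

Hypothesis test for the slope coefficient:

H₀: β₁ = 0 (no linear relationship)
H₁: β₁ ≠ 0 (linear relationship exists)

Test statistic: t = β̂₁ / SE(β̂₁) = 3.1528 / 0.1277 = 24.6891

The p-value (<0.0001) is the probability, under H₀, of a t-statistic at least as extreme as |t| = 24.6891 (two-sided, df = n − 2 = 13).

Decision rule: reject H₀ if p-value < α.
p-value < 0.0001 < α = 0.10 → reject H₀.

There is sufficient evidence at the 10% significance level to conclude that a linear relationship exists between x and y.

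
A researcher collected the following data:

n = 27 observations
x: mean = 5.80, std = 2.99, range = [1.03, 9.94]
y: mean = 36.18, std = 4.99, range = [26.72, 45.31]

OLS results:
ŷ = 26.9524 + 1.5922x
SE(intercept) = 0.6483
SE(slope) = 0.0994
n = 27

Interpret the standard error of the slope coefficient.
SE(β̂₁) = 0.0994 is the estimated standard deviation of the slope estimate across repeated samples; relative to β̂₁ = 1.5922 that is 6.2%, a precise estimate.

SE(β̂₁) = s / √Sxx, where s is the residual standard deviation and Sxx = Σ(x − x̄)². It is the yardstick for how far β̂₁ = 1.5922 could plausibly be from the true slope.

Relative precision:
- SE / |β̂₁| = 0.0994 / 1.5922 = 6.2%
- Rule of thumb (under 20%: precise; 20% to under 50%: moderately precise; 50% or more: imprecise) → precise

Link to the t-test: t = β̂₁ / SE(β̂₁) = 1.5922 / 0.0994 = 16.0181, the statistic for H₀: β₁ = 0.

What drives SE(β̂₁): larger n (here n = 27) → smaller SE.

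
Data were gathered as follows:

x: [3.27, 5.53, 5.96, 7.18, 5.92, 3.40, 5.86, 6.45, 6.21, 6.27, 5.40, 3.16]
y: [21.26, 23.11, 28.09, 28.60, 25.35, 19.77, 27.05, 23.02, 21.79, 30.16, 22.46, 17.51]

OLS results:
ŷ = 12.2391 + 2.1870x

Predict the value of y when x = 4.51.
ŷ = 22.1025

x = 4.51 lies inside the observed range [3.16, 7.18], so the fitted equation applies directly:

ŷ = 12.2391 + 2.1870 × 4.51
ŷ = 12.2391 + 9.8634
ŷ = 22.1025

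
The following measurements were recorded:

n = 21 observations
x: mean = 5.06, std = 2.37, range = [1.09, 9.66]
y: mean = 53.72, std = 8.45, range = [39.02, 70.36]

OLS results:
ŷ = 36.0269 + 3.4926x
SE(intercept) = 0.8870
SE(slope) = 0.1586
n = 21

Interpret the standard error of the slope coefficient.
SE(β̂₁) = 0.1586 is the estimated standard deviation of the slope estimate across repeated samples; relative to β̂₁ = 3.4926 that is 4.5%, a precise estimate.

What SE measures:
- The standard error quantifies the sampling variability of the coefficient estimate
- It is the estimated standard deviation of β̂₁ across hypothetical repeated samples of the same size
- Smaller SE → more precise estimate

Relative precision:
- SE / |β̂₁| = 0.1586 / 3.4926 = 4.5%
- Rule of thumb (under 20%: precise; 20% to under 50%: moderately precise; 50% or more: imprecise) → precise

Rough 95% range (±2 SE): 3.4926 ± 0.3172 → (3.1754, 3.8098).

What drives SE(β̂₁): larger n (here n = 21) → smaller SE; more residual scatter → larger SE; wider spread of x values → smaller SE.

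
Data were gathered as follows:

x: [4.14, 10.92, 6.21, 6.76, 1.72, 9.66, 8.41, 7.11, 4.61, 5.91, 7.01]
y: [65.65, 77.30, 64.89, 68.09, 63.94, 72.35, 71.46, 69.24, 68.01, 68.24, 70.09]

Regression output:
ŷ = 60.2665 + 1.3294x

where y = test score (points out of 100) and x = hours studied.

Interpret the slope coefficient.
For each additional hour of study time, predicted test score increases by approximately 1.3294 points.

The slope coefficient β₁ = 1.3294 represents the marginal effect of study time on test score.

Interpretation:
- Study time up by 1 hour → predicted test score increases by 1.3294 points
- The effect is assumed constant over the observed range of x (linearity)
- The sign (+) gives the direction; the magnitude 1.3294 gives the size of the effect per hour

(β₀ = 60.2665 is the fitted value at x = 0 and is not part of the slope interpretation.)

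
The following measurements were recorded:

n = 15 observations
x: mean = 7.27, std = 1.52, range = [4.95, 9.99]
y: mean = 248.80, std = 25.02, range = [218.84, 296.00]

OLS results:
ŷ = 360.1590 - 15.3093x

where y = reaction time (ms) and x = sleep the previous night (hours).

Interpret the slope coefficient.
An increase of one hour in sleep is associated with a 15.3093 ms decrease in predicted reaction time.

β₁ = -15.3093 is the change in predicted reaction time (ms) per additional hour of sleep.

Interpretation:
- Sleep up by 1 hour → predicted reaction time decreases by 15.3093 ms
- This is a linear approximation: the same per-unit change is assumed across the whole observed x range

The intercept β₀ = 360.1590 is the predicted reaction time when sleep = 0; since the smallest observed x is 4.95, this is an extrapolation and mainly anchors the line.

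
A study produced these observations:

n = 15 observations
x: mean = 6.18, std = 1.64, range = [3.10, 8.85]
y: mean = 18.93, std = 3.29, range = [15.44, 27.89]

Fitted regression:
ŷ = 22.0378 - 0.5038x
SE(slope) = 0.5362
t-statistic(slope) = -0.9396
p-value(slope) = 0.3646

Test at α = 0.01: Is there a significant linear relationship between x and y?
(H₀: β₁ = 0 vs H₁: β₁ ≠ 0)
Fail to reject H₀: p-value = 0.3646 ≥ α = 0.01. The linear relationship is not significant at the 1% level.

Hypothesis test for the slope coefficient:

H₀: β₁ = 0 (no linear relationship)
H₁: β₁ ≠ 0 (linear relationship exists)

Test statistic: t = β̂₁ / SE(β̂₁) = -0.5038 / 0.5362 = -0.9396

With df = 13, the two-sided p-value for |t| = 0.9396 is 0.3646.

Decision rule: reject H₀ if p-value < α.
p-value = 0.3646 ≥ α = 0.01 → fail to reject H₀.

At α = 0.01 the data do not provide convincing evidence of a nonzero slope.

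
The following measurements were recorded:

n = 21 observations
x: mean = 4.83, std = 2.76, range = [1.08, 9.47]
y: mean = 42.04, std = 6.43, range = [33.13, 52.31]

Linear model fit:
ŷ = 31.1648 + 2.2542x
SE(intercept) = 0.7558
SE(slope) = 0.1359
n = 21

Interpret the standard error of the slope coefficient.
SE(slope) = 0.1359 measures the uncertainty in the estimated slope. The coefficient is estimated precisely (SE/|β̂₁| = 6.0%).

SE(β̂₁) = s / √Sxx, where s is the residual standard deviation and Sxx = Σ(x − x̄)². It is the yardstick for how far β̂₁ = 2.2542 could plausibly be from the true slope.

Relative precision:
- SE / |β̂₁| = 0.1359 / 2.2542 = 6.0%
- Rule of thumb (under 20%: precise; 20% to under 50%: moderately precise; 50% or more: imprecise) → precise

Link to interval estimation: a confidence interval for β₁ is β̂₁ ± t* × 0.1359, so SE sets the half-width per unit of t*.

What drives SE(β̂₁): larger n (here n = 21) → smaller SE; more residual scatter → larger SE; wider spread of x values → smaller SE.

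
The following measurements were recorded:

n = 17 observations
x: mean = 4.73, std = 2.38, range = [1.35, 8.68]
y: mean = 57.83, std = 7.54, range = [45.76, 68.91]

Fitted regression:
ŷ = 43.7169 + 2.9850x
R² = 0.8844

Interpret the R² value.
About 88.44% of the variability in y is accounted for by the regression on x (R² = 0.8844) — a strong linear fit.

R² = 1 − SS_res/SS_tot compares the residual scatter to the total scatter of y about its mean.

Here R² = 0.8844:
- Explained: 88.44% of the variation in y
- Unexplained (residual): 100% − 88.44% = 11.56%
- Rule of thumb (below 0.3 weak; 0.3 to below 0.7 moderate; 0.7 and above strong) → strong

Note: R² says nothing about causation, and a high R² does not by itself mean the linear form is appropriate — check the residuals.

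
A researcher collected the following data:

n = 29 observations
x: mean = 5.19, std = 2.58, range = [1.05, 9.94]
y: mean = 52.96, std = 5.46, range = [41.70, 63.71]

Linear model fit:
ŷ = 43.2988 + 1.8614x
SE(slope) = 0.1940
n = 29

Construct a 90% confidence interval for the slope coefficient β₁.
The 90% CI for β₁ is (1.5310, 2.1918)

Confidence interval for the slope:

The 90% CI for β₁ is: β̂₁ ± t*(α/2, n-2) × SE(β̂₁)

Step 1: Find critical t-value
- Confidence level = 0.9
- Degrees of freedom = n - 2 = 29 - 2 = 27
- t*(α/2, 27) = 1.7033

Step 2: Calculate margin of error
Margin = 1.7033 × 0.1940 = 0.3304

Step 3: Construct interval
CI = 1.8614 ± 0.3304
CI = (1.5310, 2.1918)

Interpretation: each one-unit increase in x is associated with a change in mean y of between 1.5310 and 2.1918, with 90% confidence.
Since 0 is outside the interval, a two-sided test at α = 0.10 would reject H₀: β₁ = 0.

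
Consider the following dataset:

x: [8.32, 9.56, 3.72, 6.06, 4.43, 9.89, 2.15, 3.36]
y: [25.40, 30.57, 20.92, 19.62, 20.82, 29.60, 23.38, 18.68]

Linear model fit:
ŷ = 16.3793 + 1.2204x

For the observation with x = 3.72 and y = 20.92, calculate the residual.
Residual = 0.0008

The residual is the difference between the actual value and the predicted value:

Residual = y - ŷ

Step 1: Calculate predicted value
ŷ = 16.3793 + 1.2204 × 3.72
ŷ = 20.9192

Step 2: Calculate residual
Residual = 20.92 - 20.9192
Residual = 0.0008

Interpretation: the model underestimates the actual value by 0.0008 at this point (positive residual → observation lies above the fitted line).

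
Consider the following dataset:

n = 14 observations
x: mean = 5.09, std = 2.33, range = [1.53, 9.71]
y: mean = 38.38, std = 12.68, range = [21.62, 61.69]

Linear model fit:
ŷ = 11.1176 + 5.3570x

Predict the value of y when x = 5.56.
ŷ = 40.9025

To predict y for x = 5.56, substitute into the regression equation:

ŷ = 11.1176 + 5.3570 × 5.56
ŷ = 11.1176 + 29.7849
ŷ = 40.9025

This is a point prediction; actual observations scatter around it by roughly the residual standard deviation.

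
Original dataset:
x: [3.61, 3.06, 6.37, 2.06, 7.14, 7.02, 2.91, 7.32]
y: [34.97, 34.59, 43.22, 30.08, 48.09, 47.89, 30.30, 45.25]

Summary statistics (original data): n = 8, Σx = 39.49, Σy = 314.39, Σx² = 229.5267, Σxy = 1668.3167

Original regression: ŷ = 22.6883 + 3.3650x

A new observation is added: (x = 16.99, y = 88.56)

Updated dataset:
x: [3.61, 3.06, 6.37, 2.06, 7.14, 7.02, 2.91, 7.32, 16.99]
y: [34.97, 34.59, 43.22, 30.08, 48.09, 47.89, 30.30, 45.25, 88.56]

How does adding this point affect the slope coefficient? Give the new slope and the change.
New slope β₁ = 3.9343 versus 3.3650 before: a change of +0.5693 (+16.9%).

The new point has HIGH LEVERAGE: x = 16.99 is far from the original mean x̄ = 39.49/8 ≈ 4.94 (original range [2.06, 7.32]).

Step 1: Update the sums with the new point (n goes from 8 to 9)
Σx  = 39.49 + 16.99 = 56.48
Σy  = 314.39 + 88.56 = 402.95
Σx² = 229.5267 + 16.99² = 229.5267 + 288.6601 = 518.1868
Σxy = 1668.3167 + 16.99×88.56 = 1668.3167 + 1504.6344 = 3172.9511

Step 2: Recompute the slope with b₁ = (nΣxy − ΣxΣy) / (nΣx² − (Σx)²)
Numerator   = 9×3172.9511 − 56.48×402.95 = 28556.5599 − 22758.6160 = 5797.9439
Denominator = 9×518.1868 − 56.48² = 4663.6812 − 3189.9904 = 1473.6908
b₁(new) = 5797.9439 / 1473.6908 = 3.9343

(Same formula on the original sums: (8×1668.3167 − 39.49×314.39) / (8×229.5267 − 39.49²) = 931.2725 / 276.7535 = 3.3650, matching the given fit.)

Step 3: Change in slope
Δβ₁ = 3.9343 − 3.3650 = +0.5693
Relative change = +0.5693 / 3.3650 × 100% = +16.9%
→ the slope increases when the point is added.

A high-leverage point only changes the slope if it is off the original line; here y = 88.56 is above the original trend, so the slope increases.
In practice: investigate whether it comes from the same population as the rest of the sample.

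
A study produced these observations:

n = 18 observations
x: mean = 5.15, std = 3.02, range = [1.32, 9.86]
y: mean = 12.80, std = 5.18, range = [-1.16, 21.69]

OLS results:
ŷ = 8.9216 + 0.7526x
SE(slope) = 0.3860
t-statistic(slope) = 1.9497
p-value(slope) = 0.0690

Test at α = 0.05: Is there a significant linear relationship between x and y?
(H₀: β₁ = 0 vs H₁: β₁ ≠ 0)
Since p-value = 0.0690 ≥ α = 0.05, fail to reject H₀ — the slope is not significantly different from 0.

Hypothesis test for the slope coefficient:

H₀: β₁ = 0 (no linear relationship)
H₁: β₁ ≠ 0 (linear relationship exists)

Test statistic: t = β̂₁ / SE(β̂₁) = 0.7526 / 0.3860 = 1.9497

p = 0.0690: how often a slope estimate this far from 0 (in SE units) would arise by chance if β₁ were truly 0.

Decision rule: reject H₀ if p-value < α.
p-value = 0.0690 ≥ α = 0.05 → fail to reject H₀.

There is not sufficient evidence at the 5% significance level to conclude that a linear relationship exists between x and y.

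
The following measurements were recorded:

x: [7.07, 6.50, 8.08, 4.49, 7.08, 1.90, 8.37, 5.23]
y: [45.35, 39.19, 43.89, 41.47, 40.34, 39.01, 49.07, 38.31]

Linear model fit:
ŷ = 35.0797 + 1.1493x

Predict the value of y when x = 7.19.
ŷ = 43.3432

x = 7.19 lies inside the observed range [1.90, 8.37], so the fitted equation applies directly:

ŷ = 35.0797 + 1.1493 × 7.19
ŷ = 35.0797 + 8.2635
ŷ = 43.3432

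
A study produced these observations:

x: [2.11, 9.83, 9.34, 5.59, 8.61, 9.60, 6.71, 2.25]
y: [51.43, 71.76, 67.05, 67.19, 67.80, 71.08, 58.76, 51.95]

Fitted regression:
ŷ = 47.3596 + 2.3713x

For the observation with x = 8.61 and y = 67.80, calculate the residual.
Residual = 0.0235

The residual is the difference between the actual value and the predicted value:

Residual = y - ŷ

Step 1: Calculate predicted value
ŷ = 47.3596 + 2.3713 × 8.61
ŷ = 67.7765

Step 2: Calculate residual
Residual = 67.80 - 67.7765
Residual = 0.0235

Interpretation: the model underestimates the actual value by 0.0235 at this point (positive residual → observation lies above the fitted line).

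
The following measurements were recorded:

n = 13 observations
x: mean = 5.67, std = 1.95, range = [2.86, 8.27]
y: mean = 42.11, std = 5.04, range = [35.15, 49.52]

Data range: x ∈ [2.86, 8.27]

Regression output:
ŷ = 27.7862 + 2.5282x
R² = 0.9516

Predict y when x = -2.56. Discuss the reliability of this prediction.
ŷ = 21.3140, but this is extrapolation (below the data range [2.86, 8.27]) and may be unreliable.

Prediction calculation:
ŷ = 27.7862 + 2.5282 × (-2.56)
ŷ = 21.3140

Reliability:
- Data range: x ∈ [2.86, 8.27]
- Prediction point: x = -2.56 is 5.42 units below the observed range → this is EXTRAPOLATION, not interpolation

Why that matters here:
- Real relationships often flatten, saturate, or turn nonlinear at extremes
- R² describes fit only over the sampled x values; it says nothing about behaviour beyond them
- The standard error of prediction grows with (x − x̄)², and x = -2.56 is far from x̄ = 5.67

A defensible statement: 'if the linear trend continued to x = -2.56, y would be about 21.3140' — the premise is untested.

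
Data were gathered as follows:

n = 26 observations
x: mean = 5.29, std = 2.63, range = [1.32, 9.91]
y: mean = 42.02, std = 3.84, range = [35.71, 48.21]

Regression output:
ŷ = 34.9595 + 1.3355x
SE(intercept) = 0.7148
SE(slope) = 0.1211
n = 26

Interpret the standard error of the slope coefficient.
The slope 1.3355 is pinned down to within about ±0.1211 (one SE) by these data — relative uncertainty 9.1%, i.e. precise.

SE(β̂₁) = 0.1211 says: if we drew many samples of n = 26 from the same population and refit each time, the fitted slopes would scatter with a standard deviation of roughly 0.1211 around the true β₁.

Relative precision:
- SE / |β̂₁| = 0.1211 / 1.3355 = 9.1%
- Rule of thumb (under 20%: precise; 20% to under 50%: moderately precise; 50% or more: imprecise) → precise

Rough 95% range (±2 SE): 1.3355 ± 0.2422 → (1.0933, 1.5777).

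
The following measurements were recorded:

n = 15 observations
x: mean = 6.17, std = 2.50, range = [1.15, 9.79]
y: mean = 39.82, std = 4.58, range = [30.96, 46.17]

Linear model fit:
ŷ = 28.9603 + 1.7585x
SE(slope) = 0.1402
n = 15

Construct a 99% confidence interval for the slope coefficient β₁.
The 99% CI for β₁ is (1.3362, 2.1808)

Confidence interval for the slope:

The 99% CI for β₁ is: β̂₁ ± t*(α/2, n-2) × SE(β̂₁)

Step 1: Find critical t-value
- Confidence level = 0.99
- Degrees of freedom = n - 2 = 15 - 2 = 13
- t*(α/2, 13) = 3.0123

Step 2: Calculate margin of error
Margin = 3.0123 × 0.1402 = 0.4223

Step 3: Construct interval
CI = 1.7585 ± 0.4223
CI = (1.3362, 2.1808)

Interpretation: intervals built this way capture the true β₁ in 99% of repeated samples; here the plausible range for the per-unit effect of x on y is 1.3362 to 2.1808.
Both endpoints are positive, so the data support a genuinely positive slope at this confidence level.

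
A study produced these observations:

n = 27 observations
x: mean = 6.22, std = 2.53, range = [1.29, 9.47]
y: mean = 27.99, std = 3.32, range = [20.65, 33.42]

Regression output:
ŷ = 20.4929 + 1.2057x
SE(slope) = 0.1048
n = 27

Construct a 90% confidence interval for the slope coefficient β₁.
The 90% CI for β₁ is (1.0267, 1.3847)

Confidence interval for the slope:

The 90% CI for β₁ is: β̂₁ ± t*(α/2, n-2) × SE(β̂₁)

Step 1: Find critical t-value
- Confidence level = 0.9
- Degrees of freedom = n - 2 = 27 - 2 = 25
- t*(α/2, 25) = 1.7081

Step 2: Calculate margin of error
Margin = 1.7081 × 0.1048 = 0.1790

Step 3: Construct interval
CI = 1.2057 ± 0.1790
CI = (1.0267, 1.3847)

Interpretation: each one-unit increase in x is associated with a change in mean y of between 1.0267 and 1.3847, with 90% confidence.
Since 0 is outside the interval, a two-sided test at α = 0.10 would reject H₀: β₁ = 0.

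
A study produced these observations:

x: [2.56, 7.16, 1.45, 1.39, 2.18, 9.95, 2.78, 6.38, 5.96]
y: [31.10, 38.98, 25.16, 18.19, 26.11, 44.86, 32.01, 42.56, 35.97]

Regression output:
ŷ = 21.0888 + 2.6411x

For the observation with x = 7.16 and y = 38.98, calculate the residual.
Residual = -1.0191

The residual is the difference between the actual value and the predicted value:

Residual = y - ŷ

Step 1: Calculate predicted value
ŷ = 21.0888 + 2.6411 × 7.16
ŷ = 39.9991

Step 2: Calculate residual
Residual = 38.98 - 39.9991
Residual = -1.0191

Sign check: y < ŷ, so the point is below the line and the fit overestimates here.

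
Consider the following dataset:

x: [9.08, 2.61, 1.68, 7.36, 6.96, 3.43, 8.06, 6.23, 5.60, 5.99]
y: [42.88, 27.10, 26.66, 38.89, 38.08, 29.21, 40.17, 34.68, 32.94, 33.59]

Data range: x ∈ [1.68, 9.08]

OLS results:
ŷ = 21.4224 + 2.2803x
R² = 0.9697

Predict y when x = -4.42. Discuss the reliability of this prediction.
ŷ = 11.3435, but this is extrapolation (below the data range [1.68, 9.08]) and may be unreliable.

Prediction calculation:
ŷ = 21.4224 + 2.2803 × (-4.42)
ŷ = 11.3435

Reliability:
- Data range: x ∈ [1.68, 9.08]
- Prediction point: x = -4.42 is 6.10 units below the observed range → this is EXTRAPOLATION, not interpolation

Why that matters here:
- R² describes fit only over the sampled x values; it says nothing about behaviour beyond them
- The linear relationship may not hold outside the observed range
- There are no observations near this x to validate the fitted line there

Report the number if required, but flag clearly that it is an extrapolation.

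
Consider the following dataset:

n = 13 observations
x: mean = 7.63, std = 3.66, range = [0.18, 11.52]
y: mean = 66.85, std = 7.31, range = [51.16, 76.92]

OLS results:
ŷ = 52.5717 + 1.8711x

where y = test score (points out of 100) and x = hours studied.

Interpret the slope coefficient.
For each additional hour of study time, predicted test score increases by approximately 1.8711 points.

β₁ = 1.8711 is the change in predicted test score (points) per additional hour of study time.

Interpretation:
- Study time up by 1 hour → predicted test score increases by 1.8711 points
- The effect is assumed constant over the observed range of x (linearity)

(β₀ = 52.5717 is the fitted value at x = 0 and is not part of the slope interpretation.)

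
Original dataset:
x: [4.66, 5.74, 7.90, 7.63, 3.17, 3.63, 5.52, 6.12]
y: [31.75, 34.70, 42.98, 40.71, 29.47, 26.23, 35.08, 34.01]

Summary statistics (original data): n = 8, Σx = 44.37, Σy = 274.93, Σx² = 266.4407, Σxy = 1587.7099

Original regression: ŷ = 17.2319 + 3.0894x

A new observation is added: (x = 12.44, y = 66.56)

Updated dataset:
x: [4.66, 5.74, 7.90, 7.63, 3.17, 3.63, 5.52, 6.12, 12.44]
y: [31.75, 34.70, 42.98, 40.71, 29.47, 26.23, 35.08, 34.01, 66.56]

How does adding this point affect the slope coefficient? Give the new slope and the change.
The slope changes from 3.0894 to 4.1560 (change of +1.0666, or +34.5%).

The new point has HIGH LEVERAGE: x = 12.44 is far from the original mean x̄ = 44.37/8 ≈ 5.55 (original range [3.17, 7.90]).

Step 1: Update the sums with the new point (n goes from 8 to 9)
Σx  = 44.37 + 12.44 = 56.81
Σy  = 274.93 + 66.56 = 341.49
Σx² = 266.4407 + 12.44² = 266.4407 + 154.7536 = 421.1943
Σxy = 1587.7099 + 12.44×66.56 = 1587.7099 + 828.0064 = 2415.7163

Step 2: Recompute the slope with b₁ = (nΣxy − ΣxΣy) / (nΣx² − (Σx)²)
Numerator   = 9×2415.7163 − 56.81×341.49 = 21741.4467 − 19400.0469 = 2341.3998
Denominator = 9×421.1943 − 56.81² = 3790.7487 − 3227.3761 = 563.3726
b₁(new) = 2341.3998 / 563.3726 = 4.1560

(Same formula on the original sums: (8×1587.7099 − 44.37×274.93) / (8×266.4407 − 44.37²) = 503.0351 / 162.8287 = 3.0894, matching the given fit.)

Step 3: Change in slope
Δβ₁ = 4.1560 − 3.0894 = +1.0666
Relative change = +1.0666 / 3.0894 × 100% = +34.5%
→ the slope increases when the point is added.

Because the point sits above the extension of the original line at a high-leverage x, it tilts the fit up.
In practice: examine leverage (hᵢ) and Cook's distance rather than deleting it automatically.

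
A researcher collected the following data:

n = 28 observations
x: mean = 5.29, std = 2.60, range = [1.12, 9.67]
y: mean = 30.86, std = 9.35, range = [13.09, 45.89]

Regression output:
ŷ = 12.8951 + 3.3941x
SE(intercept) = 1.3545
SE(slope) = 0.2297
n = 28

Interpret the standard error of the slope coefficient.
SE(slope) = 0.2297 measures the uncertainty in the estimated slope. The coefficient is estimated precisely (SE/|β̂₁| = 6.8%).

What SE measures:
- The standard error quantifies the sampling variability of the coefficient estimate
- It is the estimated standard deviation of β̂₁ across hypothetical repeated samples of the same size
- Smaller SE → more precise estimate

Relative precision:
- SE / |β̂₁| = 0.2297 / 3.3941 = 6.8%
- Rule of thumb (under 20%: precise; 20% to under 50%: moderately precise; 50% or more: imprecise) → precise

Link to the t-test: t = β̂₁ / SE(β̂₁) = 3.3941 / 0.2297 = 14.7762, the statistic for H₀: β₁ = 0.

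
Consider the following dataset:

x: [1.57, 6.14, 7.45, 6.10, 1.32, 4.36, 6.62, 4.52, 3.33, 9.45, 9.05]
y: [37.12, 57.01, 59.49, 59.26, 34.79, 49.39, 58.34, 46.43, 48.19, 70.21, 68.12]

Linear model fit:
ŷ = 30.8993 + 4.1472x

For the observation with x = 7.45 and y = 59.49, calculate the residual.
Residual = -2.3059

The residual is the difference between the actual value and the predicted value:

Residual = y - ŷ

Step 1: Calculate predicted value
ŷ = 30.8993 + 4.1472 × 7.45
ŷ = 61.7959

Step 2: Calculate residual
Residual = 59.49 - 61.7959
Residual = -2.3059

Interpretation: the model overestimates the actual value by 2.3059 at this point (negative residual → observation lies below the fitted line).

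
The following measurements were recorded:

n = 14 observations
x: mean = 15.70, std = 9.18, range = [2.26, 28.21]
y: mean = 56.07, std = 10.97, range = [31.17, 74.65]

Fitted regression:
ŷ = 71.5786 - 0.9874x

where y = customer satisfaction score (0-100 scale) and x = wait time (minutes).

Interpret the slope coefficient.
An increase of one minute in wait time is associated with a 0.9874 points decrease in predicted satisfaction score.

The slope β₁ = -0.9874 gives the rate at which the fitted satisfaction score changes with wait time.

Interpretation:
- Wait time up by 1 minute → predicted satisfaction score decreases by 0.9874 points
- The effect is assumed constant over the observed range of x (linearity)

(β₀ = 71.5786 is the fitted value at x = 0 and is not part of the slope interpretation.)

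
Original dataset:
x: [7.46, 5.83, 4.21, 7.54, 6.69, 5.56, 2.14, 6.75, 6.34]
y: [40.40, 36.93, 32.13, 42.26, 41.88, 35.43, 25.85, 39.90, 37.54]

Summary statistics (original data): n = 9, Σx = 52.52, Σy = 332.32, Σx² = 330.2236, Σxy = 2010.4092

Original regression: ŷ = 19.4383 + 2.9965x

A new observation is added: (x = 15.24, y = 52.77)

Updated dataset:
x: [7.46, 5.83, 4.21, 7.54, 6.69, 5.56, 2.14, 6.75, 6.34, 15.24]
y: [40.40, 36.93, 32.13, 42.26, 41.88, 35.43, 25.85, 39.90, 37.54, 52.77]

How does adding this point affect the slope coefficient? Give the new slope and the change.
Adding the point moves β₁ from 2.9965 to 1.9862, i.e. it decreases by 1.0103 (-33.7%).

The new point has HIGH LEVERAGE: x = 15.24 is far from the original mean x̄ = 52.52/9 ≈ 5.84 (original range [2.14, 7.54]).

Step 1: Update the sums with the new point (n goes from 9 to 10)
Σx  = 52.52 + 15.24 = 67.76
Σy  = 332.32 + 52.77 = 385.09
Σx² = 330.2236 + 15.24² = 330.2236 + 232.2576 = 562.4812
Σxy = 2010.4092 + 15.24×52.77 = 2010.4092 + 804.2148 = 2814.6240

Step 2: Recompute the slope with b₁ = (nΣxy − ΣxΣy) / (nΣx² − (Σx)²)
Numerator   = 10×2814.6240 − 67.76×385.09 = 28146.2400 − 26093.6984 = 2052.5416
Denominator = 10×562.4812 − 67.76² = 5624.8120 − 4591.4176 = 1033.3944
b₁(new) = 2052.5416 / 1033.3944 = 1.9862

(Same formula on the original sums: (9×2010.4092 − 52.52×332.32) / (9×330.2236 − 52.52²) = 640.2364 / 213.6620 = 2.9965, matching the given fit.)

Step 3: Change in slope
Δβ₁ = 1.9862 − 2.9965 = -1.0103
Relative change = -1.0103 / 2.9965 × 100% = -33.7%
→ the slope decreases when the point is added.

Because the point sits below the extension of the original line at a high-leverage x, it tilts the fit down.
In practice: refit with and without it and report both if conclusions differ; examine leverage (hᵢ) and Cook's distance rather than deleting it automatically.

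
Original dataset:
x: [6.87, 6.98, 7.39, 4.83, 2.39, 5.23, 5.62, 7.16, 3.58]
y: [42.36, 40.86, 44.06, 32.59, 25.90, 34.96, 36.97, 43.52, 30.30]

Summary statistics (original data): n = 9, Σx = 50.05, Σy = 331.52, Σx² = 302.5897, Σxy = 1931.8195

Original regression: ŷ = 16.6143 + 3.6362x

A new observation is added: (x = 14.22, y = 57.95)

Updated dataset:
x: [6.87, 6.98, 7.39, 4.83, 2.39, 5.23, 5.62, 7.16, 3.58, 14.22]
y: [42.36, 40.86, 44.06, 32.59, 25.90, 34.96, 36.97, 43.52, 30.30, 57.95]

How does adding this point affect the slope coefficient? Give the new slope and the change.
New slope β₁ = 2.7552 versus 3.6362 before: a change of -0.8810 (-24.2%).

x = 14.22 lies well outside the original x-range [2.39, 7.39] (x̄ ≈ 5.56), so this observation has high leverage and can move the slope substantially.

Step 1: Update the sums with the new point (n goes from 9 to 10)
Σx  = 50.05 + 14.22 = 64.27
Σy  = 331.52 + 57.95 = 389.47
Σx² = 302.5897 + 14.22² = 302.5897 + 202.2084 = 504.7981
Σxy = 1931.8195 + 14.22×57.95 = 1931.8195 + 824.0490 = 2755.8685

Step 2: Recompute the slope with b₁ = (nΣxy − ΣxΣy) / (nΣx² − (Σx)²)
Numerator   = 10×2755.8685 − 64.27×389.47 = 27558.6850 − 25031.2369 = 2527.4481
Denominator = 10×504.7981 − 64.27² = 5047.9810 − 4130.6329 = 917.3481
b₁(new) = 2527.4481 / 917.3481 = 2.7552

(Same formula on the original sums: (9×1931.8195 − 50.05×331.52) / (9×302.5897 − 50.05²) = 793.7995 / 218.3048 = 3.6362, matching the given fit.)

Step 3: Change in slope
Δβ₁ = 2.7552 − 3.6362 = -0.8810
Relative change = -0.8810 / 3.6362 × 100% = -24.2%
→ the slope decreases when the point is added.

A high-leverage point only changes the slope if it is off the original line; here y = 57.95 is below the original trend, so the slope decreases.
In practice: refit with and without it and report both if conclusions differ.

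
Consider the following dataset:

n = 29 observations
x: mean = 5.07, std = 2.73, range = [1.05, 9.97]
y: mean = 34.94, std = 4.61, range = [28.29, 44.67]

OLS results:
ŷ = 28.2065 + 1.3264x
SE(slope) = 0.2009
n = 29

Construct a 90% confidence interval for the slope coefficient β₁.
The 90% CI for β₁ is (0.9842, 1.6686)

Confidence interval for the slope:

The 90% CI for β₁ is: β̂₁ ± t*(α/2, n-2) × SE(β̂₁)

Step 1: Find critical t-value
- Confidence level = 0.9
- Degrees of freedom = n - 2 = 29 - 2 = 27
- t*(α/2, 27) = 1.7033

Step 2: Calculate margin of error
Margin = 1.7033 × 0.2009 = 0.3422

Step 3: Construct interval
CI = 1.3264 ± 0.3422
CI = (0.9842, 1.6686)

Interpretation: We are 90% confident that the true slope β₁ lies between 0.9842 and 1.6686.
The interval does not include 0, suggesting a significant linear relationship.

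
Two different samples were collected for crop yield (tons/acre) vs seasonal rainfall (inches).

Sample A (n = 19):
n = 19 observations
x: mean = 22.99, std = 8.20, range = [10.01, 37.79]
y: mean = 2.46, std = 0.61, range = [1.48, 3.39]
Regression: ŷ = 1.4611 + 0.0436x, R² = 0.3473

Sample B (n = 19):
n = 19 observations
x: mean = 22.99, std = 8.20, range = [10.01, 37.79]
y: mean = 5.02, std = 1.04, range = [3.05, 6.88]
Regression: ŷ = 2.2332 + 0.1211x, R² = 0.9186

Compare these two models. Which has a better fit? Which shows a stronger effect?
Model B has the better fit (R² = 0.9186 vs 0.3473). Model B shows the stronger effect (|β₁| = 0.1211 vs 0.0436).

Model Comparison:

Fit — compare R²:
- Model A: R² = 0.3473 → 34.73% of variance in crop yield explained
- Model B: R² = 0.9186 → 91.86% of variance in crop yield explained
- 0.9186 > 0.3473 → Model B has the better fit

Which has the larger per-inch effect? (|β₁|)
- Model A: β₁ = 0.0436 → predicted crop yield rises 0.0436 tons/acre per additional inch of rainfall
- Model B: β₁ = 0.1211 → predicted crop yield rises 0.1211 tons/acre per additional inch of rainfall
- |0.0436| < |0.1211| → Model B shows the stronger marginal effect

Notes:
- The two samples could reflect different populations, time periods, or measurement quality.
- A steeper slope doesn't make a better model if the scatter around the line is large.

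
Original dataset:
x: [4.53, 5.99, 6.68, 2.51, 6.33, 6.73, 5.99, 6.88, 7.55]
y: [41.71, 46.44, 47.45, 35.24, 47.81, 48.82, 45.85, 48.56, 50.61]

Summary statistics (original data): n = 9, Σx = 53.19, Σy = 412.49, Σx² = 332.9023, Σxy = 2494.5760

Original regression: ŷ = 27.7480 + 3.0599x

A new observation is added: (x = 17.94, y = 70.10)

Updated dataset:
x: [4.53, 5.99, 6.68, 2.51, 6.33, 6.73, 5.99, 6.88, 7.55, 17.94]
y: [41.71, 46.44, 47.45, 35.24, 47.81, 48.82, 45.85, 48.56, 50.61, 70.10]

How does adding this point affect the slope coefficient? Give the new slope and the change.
New slope β₁ = 2.1473 versus 3.0599 before: a change of -0.9126 (-29.8%).

x = 17.94 lies well outside the original x-range [2.51, 7.55] (x̄ ≈ 5.91), so this observation has high leverage and can move the slope substantially.

Step 1: Update the sums with the new point (n goes from 9 to 10)
Σx  = 53.19 + 17.94 = 71.13
Σy  = 412.49 + 70.10 = 482.59
Σx² = 332.9023 + 17.94² = 332.9023 + 321.8436 = 654.7459
Σxy = 2494.5760 + 17.94×70.10 = 2494.5760 + 1257.5940 = 3752.1700

Step 2: Recompute the slope with b₁ = (nΣxy − ΣxΣy) / (nΣx² − (Σx)²)
Numerator   = 10×3752.1700 − 71.13×482.59 = 37521.7000 − 34326.6267 = 3195.0733
Denominator = 10×654.7459 − 71.13² = 6547.4590 − 5059.4769 = 1487.9821
b₁(new) = 3195.0733 / 1487.9821 = 2.1473

(Same formula on the original sums: (9×2494.5760 − 53.19×412.49) / (9×332.9023 − 53.19²) = 510.8409 / 166.9446 = 3.0599, matching the given fit.)

Step 3: Change in slope
Δβ₁ = 2.1473 − 3.0599 = -0.9126
Relative change = -0.9126 / 3.0599 × 100% = -29.8%
→ the slope decreases when the point is added.

A high-leverage point only changes the slope if it is off the original line; here y = 70.10 is below the original trend, so the slope decreases.
In practice: refit with and without it and report both if conclusions differ; examine leverage (hᵢ) and Cook's distance rather than deleting it automatically.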